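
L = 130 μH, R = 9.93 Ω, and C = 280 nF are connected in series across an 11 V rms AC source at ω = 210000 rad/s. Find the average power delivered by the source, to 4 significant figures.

5.874 W

X_L = ωL = 27.30 Ω
X_C = 1/(ωC) = 17.01 Ω
Net reactance X = X_L − X_C = 10.29 Ω
Z = 9.930 + j10.29 Ω
|Z| = √(9.930² + 10.29²) = 14.30 Ω
∠Z = arctan(10.29/9.930) = 46.03°
I = V/|Z| = 769.1 mA
P = VI cos φ = 11 × 0.7691 × cos(46.03°) = 5.874 W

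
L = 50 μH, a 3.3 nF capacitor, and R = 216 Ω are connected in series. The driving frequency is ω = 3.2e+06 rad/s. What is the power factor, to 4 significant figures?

X_L = ωL = 160.0 Ω
X_C = 1/(ωC) = 94.70 Ω
Net reactance X = X_L − X_C = 65.30 Ω
Z = 216.0 + j65.30 Ω
|Z| = √(216.0² + 65.30²) = 225.7 Ω
∠Z = arctan(65.30/216.0) = 16.82°
cos φ = cos(16.82°) = 0.9572

0.9572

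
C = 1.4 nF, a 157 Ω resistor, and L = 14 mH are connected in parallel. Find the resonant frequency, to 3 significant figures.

35.9 kHz

ω₀ = 1/√(LC) = 1/√(0.014 × 1.4e-09) = 225900 rad/s
f₀ = ω₀/(2π) = 35.9 kHz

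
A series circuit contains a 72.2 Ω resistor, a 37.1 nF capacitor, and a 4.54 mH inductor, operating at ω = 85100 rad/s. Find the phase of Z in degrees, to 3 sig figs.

X_L = ωL = 386 Ω
X_C = 1/(ωC) = 317 Ω
Net reactance X = X_L − X_C = 69.6 Ω
Z = 72.2 + j69.6 Ω
|Z| = √(72.2² + 69.6²) = 100 Ω
∠Z = arctan(69.6/72.2) = 44.0°

44.0°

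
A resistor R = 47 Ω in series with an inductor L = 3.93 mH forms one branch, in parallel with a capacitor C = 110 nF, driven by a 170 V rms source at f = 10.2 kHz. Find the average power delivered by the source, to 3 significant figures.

20.7 W

ω = 2πf = 64090 rad/s
X_L = ωL = 252 Ω
X_C = 1/(ωC) = 142 Ω
Branch 1 (R+jX_L): Z₁ = 47.0 + j252 Ω, |Z₁| = 256 Ω
Branch 2 (−jX_C): Z₂ = −j142 Ω
Parallel: Z = Z₁Z₂/(Z₁+Z₂), |Z| = 304 Ω, ∠Z = -77.4°
I = V/|Z| = 560 mA
P = VI cos φ = 170 × 0.560 × cos(-77.4°) = 20.7 W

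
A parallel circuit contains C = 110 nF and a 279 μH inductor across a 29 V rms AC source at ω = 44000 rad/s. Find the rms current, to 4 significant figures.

X_L = ωL = 12.28 Ω
X_C = 1/(ωC) = 206.6 Ω
Parallel: admittances add. Y = 1/(jωL) + jωC
Y = (0 − j0.07662) S
|Y| = 0.07662 S → |Z| = 1/|Y| = 13.05 Ω, ∠Z = −∠Y = 90.00°
I = V/|Z| = 29/13.05 = 2.222 A

2.222 A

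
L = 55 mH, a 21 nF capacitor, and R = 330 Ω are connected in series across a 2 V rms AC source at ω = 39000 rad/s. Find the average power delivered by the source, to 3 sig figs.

1.37 mW

X_L = ωL = 2140 Ω
X_C = 1/(ωC) = 1220 Ω
Net reactance X = X_L − X_C = 924 Ω
Z = 330 + j924 Ω
|Z| = √(330² + 924²) = 981 Ω
∠Z = arctan(924/330) = 70.3°
I = V/|Z| = 2.04 mA
P = VI cos φ = 2 × 0.00204 × cos(70.3°) = 1.37 mW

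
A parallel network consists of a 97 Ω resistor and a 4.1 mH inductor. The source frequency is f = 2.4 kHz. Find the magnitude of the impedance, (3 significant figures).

52.1 Ω

ω = 2πf = 15080 rad/s
X_L = ωL = 61.8 Ω
Parallel: admittances add. Y = 1/R + 1/(jωL)
Y = (0.0103 − j0.0162) S
|Y| = 0.0192 S → |Z| = 1/|Y| = 52.1 Ω, ∠Z = −∠Y = 57.5°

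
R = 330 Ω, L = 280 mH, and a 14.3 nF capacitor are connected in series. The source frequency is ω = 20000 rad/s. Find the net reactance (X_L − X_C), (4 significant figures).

2103 Ω

X_L = ωL = 5600 Ω
X_C = 1/(ωC) = 3497 Ω
X = 5600 − 3497 = 2103 Ω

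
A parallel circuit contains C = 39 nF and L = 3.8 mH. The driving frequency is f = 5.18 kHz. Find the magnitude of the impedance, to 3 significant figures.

ω = 2πf = 32550 rad/s
X_L = ωL = 124 Ω
X_C = 1/(ωC) = 788 Ω
Parallel: admittances add. Y = 1/(jωL) + jωC
Y = (0 − j0.00682) S
|Y| = 0.00682 S → |Z| = 1/|Y| = 147 Ω, ∠Z = −∠Y = 90.0°

147 Ω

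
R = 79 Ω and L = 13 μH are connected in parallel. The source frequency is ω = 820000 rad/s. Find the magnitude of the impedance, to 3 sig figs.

X_L = ωL = 10.7 Ω
Parallel: admittances add. Y = 1/R + 1/(jωL)
Y = (0.0127 − j0.0938) S
|Y| = 0.0947 S → |Z| = 1/|Y| = 10.6 Ω, ∠Z = −∠Y = 82.3°

10.6 Ω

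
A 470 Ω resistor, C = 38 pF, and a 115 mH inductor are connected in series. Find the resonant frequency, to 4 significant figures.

76.13 kHz

ω₀ = 1/√(LC) = 1/√(0.115 × 3.8e-11) = 478400 rad/s
f₀ = ω₀/(2π) = 76.13 kHz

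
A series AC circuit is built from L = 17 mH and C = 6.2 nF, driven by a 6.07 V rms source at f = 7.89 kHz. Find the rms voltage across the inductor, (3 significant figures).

ω = 2πf = 49570 rad/s
X_L = ωL = 843 Ω
X_C = 1/(ωC) = 3250 Ω
Net reactance X = X_L − X_C = -2410 Ω
Z = − j2410 Ω
|Z| = √(0² + 2410²) = 2410 Ω
I = V/|Z| = 2.52 mA
V_L = I·|Z_L| = 0.00252 × 843 = 2.12 V

2.12 V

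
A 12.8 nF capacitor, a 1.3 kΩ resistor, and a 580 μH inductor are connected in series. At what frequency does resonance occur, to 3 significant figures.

58.4 kHz

ω₀ = 1/√(LC) = 1/√(0.00058 × 1.28e-08) = 367000 rad/s
f₀ = ω₀/(2π) = 58.4 kHz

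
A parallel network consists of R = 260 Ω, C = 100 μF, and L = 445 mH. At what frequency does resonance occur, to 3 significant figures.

23.9 Hz

ω₀ = 1/√(LC) = 1/√(0.445 × 0.0001) = 149.9 rad/s
f₀ = ω₀/(2π) = 23.9 Hz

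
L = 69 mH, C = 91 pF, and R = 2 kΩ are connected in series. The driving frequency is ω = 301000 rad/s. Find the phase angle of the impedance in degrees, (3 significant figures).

X_L = ωL = 20800 Ω
X_C = 1/(ωC) = 36500 Ω
Net reactance X = X_L − X_C = -15700 Ω
Z = 2000 − j15700 Ω
|Z| = √(2000² + 15700²) = 15900 Ω
∠Z = arctan(-15700/2000) = -82.8°

-82.8°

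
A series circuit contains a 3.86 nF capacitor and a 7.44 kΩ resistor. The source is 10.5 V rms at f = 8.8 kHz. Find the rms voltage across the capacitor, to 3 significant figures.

5.60 V

ω = 2πf = 55290 rad/s
X_C = 1/(ωC) = 4690 Ω
Z = 7440 − j4690 Ω
|Z| = √(7440² + 4690²) = 8790 Ω
I = V/|Z| = 1.19 mA
V_C = I·|Z_C| = 0.00119 × 4690 = 5.60 V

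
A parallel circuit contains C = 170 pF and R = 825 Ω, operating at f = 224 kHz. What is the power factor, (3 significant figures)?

ω = 2πf = 1.407e+06 rad/s
X_C = 1/(ωC) = 4180 Ω
Parallel: admittances add. Y = 1/R + jωC
Y = (0.00121 + j0.000239) S
|Y| = 0.00124 S → |Z| = 1/|Y| = 809 Ω, ∠Z = −∠Y = -11.2°
cos φ = cos(-11.2°) = 0.981

0.981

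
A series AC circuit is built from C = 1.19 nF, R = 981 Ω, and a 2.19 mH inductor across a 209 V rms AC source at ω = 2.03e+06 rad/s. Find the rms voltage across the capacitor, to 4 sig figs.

X_L = ωL = 4446 Ω
X_C = 1/(ωC) = 414.0 Ω
Net reactance X = X_L − X_C = 4032 Ω
Z = 981.0 + j4032 Ω
|Z| = √(981.0² + 4032²) = 4149 Ω
I = V/|Z| = 50.37 mA
V_C = I·|Z_C| = 0.05037 × 414.0 = 20.85 V

20.85 V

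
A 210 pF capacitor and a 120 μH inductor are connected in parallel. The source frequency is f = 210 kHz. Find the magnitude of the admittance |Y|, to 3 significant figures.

6.04 mS

ω = 2πf = 1.319e+06 rad/s
X_L = ωL = 158 Ω
X_C = 1/(ωC) = 3610 Ω
Parallel: admittances add. Y = 1/(jωL) + jωC
Y = (0 − j0.00604) S
|Y| = 0.00604 S → |Z| = 1/|Y| = 166 Ω, ∠Z = −∠Y = 90.0°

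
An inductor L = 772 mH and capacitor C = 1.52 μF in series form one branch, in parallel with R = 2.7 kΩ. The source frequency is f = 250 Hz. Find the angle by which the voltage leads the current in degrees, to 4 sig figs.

73.62°

ω = 2πf = 1571 rad/s
X_L = ωL = 1213 Ω
X_C = 1/(ωC) = 418.8 Ω
Branch 1: Z₁ = R = 2700 Ω
Branch 2 (series LC): Z₂ = j(X_L − X_C) = j793.8 Ω
Parallel: Z = Z₁Z₂/(Z₁+Z₂), |Z| = 761.6 Ω, ∠Z = 73.62°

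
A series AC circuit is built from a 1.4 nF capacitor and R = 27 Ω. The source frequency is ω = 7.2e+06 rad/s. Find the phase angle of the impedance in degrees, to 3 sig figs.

X_C = 1/(ωC) = 99.2 Ω
Z = 27.0 − j99.2 Ω
|Z| = √(27.0² + 99.2²) = 103 Ω
∠Z = arctan(-99.2/27.0) = -74.8°

-74.8°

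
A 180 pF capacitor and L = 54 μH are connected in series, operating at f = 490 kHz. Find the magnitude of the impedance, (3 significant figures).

1640 Ω

ω = 2πf = 3.079e+06 rad/s
X_L = ωL = 166 Ω
X_C = 1/(ωC) = 1800 Ω
Net reactance X = X_L − X_C = -1640 Ω
Z = − j1640 Ω
|Z| = √(0² + 1640²) = 1640 Ω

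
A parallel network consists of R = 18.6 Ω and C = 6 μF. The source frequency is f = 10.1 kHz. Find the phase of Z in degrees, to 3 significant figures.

-82.0°

ω = 2πf = 63460 rad/s
X_C = 1/(ωC) = 2.63 Ω
Parallel: admittances add. Y = 1/R + jωC
Y = (0.0538 + j0.381) S
|Y| = 0.385 S → |Z| = 1/|Y| = 2.60 Ω, ∠Z = −∠Y = -82.0°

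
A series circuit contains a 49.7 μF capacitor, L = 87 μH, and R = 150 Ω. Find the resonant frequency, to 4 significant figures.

2.420 kHz

ω₀ = 1/√(LC) = 1/√(8.7e-05 × 4.97e-05) = 15210 rad/s
f₀ = ω₀/(2π) = 2.420 kHz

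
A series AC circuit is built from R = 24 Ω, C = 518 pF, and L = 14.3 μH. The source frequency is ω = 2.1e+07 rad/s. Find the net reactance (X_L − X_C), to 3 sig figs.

X_L = ωL = 300 Ω
X_C = 1/(ωC) = 91.9 Ω
X = 300 − 91.9 = 208 Ω

208 Ω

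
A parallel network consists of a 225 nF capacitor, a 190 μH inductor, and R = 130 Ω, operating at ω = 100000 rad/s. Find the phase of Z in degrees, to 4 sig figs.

75.68°

X_L = ωL = 19.00 Ω
X_C = 1/(ωC) = 44.44 Ω
Parallel: admittances add. Y = 1/R + 1/(jωL) + jωC
Y = (0.007692 − j0.03013) S
|Y| = 0.03110 S → |Z| = 1/|Y| = 32.16 Ω, ∠Z = −∠Y = 75.68°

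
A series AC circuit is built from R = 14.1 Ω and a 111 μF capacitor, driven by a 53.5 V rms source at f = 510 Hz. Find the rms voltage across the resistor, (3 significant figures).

ω = 2πf = 3204 rad/s
X_C = 1/(ωC) = 2.81 Ω
Z = 14.1 − j2.81 Ω
|Z| = √(14.1² + 2.81²) = 14.4 Ω
I = V/|Z| = 3.72 A
V_R = I·|Z_R| = 3.72 × 14.1 = 52.5 V

52.5 V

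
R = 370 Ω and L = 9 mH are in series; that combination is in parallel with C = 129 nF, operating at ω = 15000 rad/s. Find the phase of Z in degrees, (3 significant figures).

-24.1°

X_L = ωL = 135 Ω
X_C = 1/(ωC) = 517 Ω
Branch 1 (R+jX_L): Z₁ = 370 + j135 Ω, |Z₁| = 394 Ω
Branch 2 (−jX_C): Z₂ = −j517 Ω
Parallel: Z = Z₁Z₂/(Z₁+Z₂), |Z| = 383 Ω, ∠Z = -24.1°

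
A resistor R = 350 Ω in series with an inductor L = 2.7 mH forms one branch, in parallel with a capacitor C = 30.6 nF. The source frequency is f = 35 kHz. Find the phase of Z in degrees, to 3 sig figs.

ω = 2πf = 219900 rad/s
X_L = ωL = 594 Ω
X_C = 1/(ωC) = 149 Ω
Branch 1 (R+jX_L): Z₁ = 350 + j594 Ω, |Z₁| = 689 Ω
Branch 2 (−jX_C): Z₂ = −j149 Ω
Parallel: Z = Z₁Z₂/(Z₁+Z₂), |Z| = 181 Ω, ∠Z = -82.3°

-82.3°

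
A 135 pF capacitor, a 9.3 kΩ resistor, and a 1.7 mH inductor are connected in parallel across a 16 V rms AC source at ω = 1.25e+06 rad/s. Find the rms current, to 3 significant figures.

X_L = ωL = 2120 Ω
X_C = 1/(ωC) = 5930 Ω
Parallel: admittances add. Y = 1/R + 1/(jωL) + jωC
Y = (0.000108 − j0.000302) S
|Y| = 0.000320 S → |Z| = 1/|Y| = 3120 Ω, ∠Z = −∠Y = 70.4°
I = V/|Z| = 16/3120 = 5.13 mA

5.13 mA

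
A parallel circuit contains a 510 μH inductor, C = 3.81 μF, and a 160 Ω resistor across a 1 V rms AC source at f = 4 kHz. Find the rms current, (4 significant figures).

18.81 mA

ω = 2πf = 25130 rad/s
X_L = ωL = 12.82 Ω
X_C = 1/(ωC) = 10.44 Ω
Parallel: admittances add. Y = 1/R + 1/(jωL) + jωC
Y = (0.006250 + j0.01774) S
|Y| = 0.01881 S → |Z| = 1/|Y| = 53.17 Ω, ∠Z = −∠Y = -70.59°
I = V/|Z| = 1/53.17 = 18.81 mA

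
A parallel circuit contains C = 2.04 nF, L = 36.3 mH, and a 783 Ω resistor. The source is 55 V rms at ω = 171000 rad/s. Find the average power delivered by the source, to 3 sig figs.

3.86 W

X_L = ωL = 6210 Ω
X_C = 1/(ωC) = 2870 Ω
Parallel: admittances add. Y = 1/R + 1/(jωL) + jωC
Y = (0.00128 + j0.000188) S
|Y| = 0.00129 S → |Z| = 1/|Y| = 775 Ω, ∠Z = −∠Y = -8.36°
I = V/|Z| = 71.0 mA
P = VI cos φ = 55 × 0.0710 × cos(-8.36°) = 3.86 W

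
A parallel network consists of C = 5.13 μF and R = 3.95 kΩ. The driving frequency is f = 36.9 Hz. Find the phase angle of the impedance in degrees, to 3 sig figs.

ω = 2πf = 231.8 rad/s
X_C = 1/(ωC) = 841 Ω
Parallel: admittances add. Y = 1/R + jωC
Y = (0.000253 + j0.00119) S
|Y| = 0.00122 S → |Z| = 1/|Y| = 822 Ω, ∠Z = −∠Y = -78.0°

-78.0°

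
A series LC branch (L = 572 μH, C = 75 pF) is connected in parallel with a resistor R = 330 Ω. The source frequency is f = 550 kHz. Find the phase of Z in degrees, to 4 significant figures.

-9.947°

ω = 2πf = 3.456e+06 rad/s
X_L = ωL = 1977 Ω
X_C = 1/(ωC) = 3858 Ω
Branch 1: Z₁ = R = 330.0 Ω
Branch 2 (series LC): Z₂ = j(X_L − X_C) = −j1882 Ω
Parallel: Z = Z₁Z₂/(Z₁+Z₂), |Z| = 325.0 Ω, ∠Z = -9.947°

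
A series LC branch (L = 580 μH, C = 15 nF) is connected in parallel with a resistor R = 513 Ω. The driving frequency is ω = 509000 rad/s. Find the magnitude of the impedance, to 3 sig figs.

156 Ω

X_L = ωL = 295 Ω
X_C = 1/(ωC) = 131 Ω
Branch 1: Z₁ = R = 513 Ω
Branch 2 (series LC): Z₂ = j(X_L − X_C) = j164 Ω
Parallel: Z = Z₁Z₂/(Z₁+Z₂), |Z| = 156 Ω, ∠Z = 72.2°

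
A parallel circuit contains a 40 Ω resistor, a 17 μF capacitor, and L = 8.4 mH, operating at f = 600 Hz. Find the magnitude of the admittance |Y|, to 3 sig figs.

41.0 mS

ω = 2πf = 3770 rad/s
X_L = ωL = 31.7 Ω
X_C = 1/(ωC) = 15.6 Ω
Parallel: admittances add. Y = 1/R + 1/(jωL) + jωC
Y = (0.0250 + j0.0325) S
|Y| = 0.0410 S → |Z| = 1/|Y| = 24.4 Ω, ∠Z = −∠Y = -52.4°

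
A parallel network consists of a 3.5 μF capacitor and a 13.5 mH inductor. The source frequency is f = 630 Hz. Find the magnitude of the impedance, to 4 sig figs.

205.8 Ω

ω = 2πf = 3958 rad/s
X_L = ωL = 53.44 Ω
X_C = 1/(ωC) = 72.18 Ω
Parallel: admittances add. Y = 1/(jωL) + jωC
Y = (0 − j0.004859) S
|Y| = 0.004859 S → |Z| = 1/|Y| = 205.8 Ω, ∠Z = −∠Y = 90.00°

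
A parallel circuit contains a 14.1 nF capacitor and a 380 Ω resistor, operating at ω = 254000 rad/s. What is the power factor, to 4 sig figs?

0.5921

X_C = 1/(ωC) = 279.2 Ω
Parallel: admittances add. Y = 1/R + jωC
Y = (0.002632 + j0.003581) S
|Y| = 0.004444 S → |Z| = 1/|Y| = 225.0 Ω, ∠Z = −∠Y = -53.69°
cos φ = cos(-53.69°) = 0.5921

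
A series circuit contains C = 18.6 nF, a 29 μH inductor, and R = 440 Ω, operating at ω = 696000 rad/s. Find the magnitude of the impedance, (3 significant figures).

X_L = ωL = 20.2 Ω
X_C = 1/(ωC) = 77.2 Ω
Net reactance X = X_L − X_C = -57.1 Ω
Z = 440 − j57.1 Ω
|Z| = √(440² + 57.1²) = 444 Ω

444 Ω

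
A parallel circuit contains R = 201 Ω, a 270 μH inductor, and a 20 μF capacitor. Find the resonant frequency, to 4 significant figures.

2.166 kHz

ω₀ = 1/√(LC) = 1/√(0.00027 × 2e-05) = 13610 rad/s
f₀ = ω₀/(2π) = 2.166 kHz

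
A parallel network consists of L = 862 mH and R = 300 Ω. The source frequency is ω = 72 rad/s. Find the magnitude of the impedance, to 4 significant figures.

X_L = ωL = 62.06 Ω
Parallel: admittances add. Y = 1/R + 1/(jωL)
Y = (0.003333 − j0.01611) S
|Y| = 0.01645 S → |Z| = 1/|Y| = 60.78 Ω, ∠Z = −∠Y = 78.31°

60.78 Ω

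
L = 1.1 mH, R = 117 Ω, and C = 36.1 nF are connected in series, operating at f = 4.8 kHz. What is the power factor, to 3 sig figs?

0.131

ω = 2πf = 30160 rad/s
X_L = ωL = 33.2 Ω
X_C = 1/(ωC) = 918 Ω
Net reactance X = X_L − X_C = -885 Ω
Z = 117 − j885 Ω
|Z| = √(117² + 885²) = 893 Ω
∠Z = arctan(-885/117) = -82.5°
cos φ = cos(-82.5°) = 0.131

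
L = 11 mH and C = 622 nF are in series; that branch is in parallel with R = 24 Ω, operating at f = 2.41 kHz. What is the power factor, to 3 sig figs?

ω = 2πf = 15140 rad/s
X_L = ωL = 167 Ω
X_C = 1/(ωC) = 106 Ω
Branch 1: Z₁ = R = 24.0 Ω
Branch 2 (series LC): Z₂ = j(X_L − X_C) = j60.4 Ω
Parallel: Z = Z₁Z₂/(Z₁+Z₂), |Z| = 22.3 Ω, ∠Z = 21.7°
cos φ = cos(21.7°) = 0.929

0.929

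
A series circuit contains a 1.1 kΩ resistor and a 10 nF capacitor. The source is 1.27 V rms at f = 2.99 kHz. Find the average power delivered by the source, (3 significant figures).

60.1 μW

ω = 2πf = 18790 rad/s
X_C = 1/(ωC) = 5320 Ω
Z = 1100 − j5320 Ω
|Z| = √(1100² + 5320²) = 5440 Ω
∠Z = arctan(-5320/1100) = -78.3°
I = V/|Z| = 234 μA
P = VI cos φ = 1.27 × 0.000234 × cos(-78.3°) = 60.1 μW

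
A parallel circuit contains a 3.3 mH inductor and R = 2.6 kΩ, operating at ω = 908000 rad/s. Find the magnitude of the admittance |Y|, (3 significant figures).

X_L = ωL = 3000 Ω
Parallel: admittances add. Y = 1/R + 1/(jωL)
Y = (0.000385 − j0.000334) S
|Y| = 0.000509 S → |Z| = 1/|Y| = 1960 Ω, ∠Z = −∠Y = 40.9°

509 μS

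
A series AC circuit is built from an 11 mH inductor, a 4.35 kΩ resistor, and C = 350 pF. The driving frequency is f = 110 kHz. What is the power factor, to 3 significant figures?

0.782

ω = 2πf = 691200 rad/s
X_L = ωL = 7600 Ω
X_C = 1/(ωC) = 4130 Ω
Net reactance X = X_L − X_C = 3470 Ω
Z = 4350 + j3470 Ω
|Z| = √(4350² + 3470²) = 5560 Ω
∠Z = arctan(3470/4350) = 38.6°
cos φ = cos(38.6°) = 0.782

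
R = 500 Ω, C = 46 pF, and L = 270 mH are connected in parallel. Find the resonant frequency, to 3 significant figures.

45.2 kHz

ω₀ = 1/√(LC) = 1/√(0.27 × 4.6e-11) = 283800 rad/s
f₀ = ω₀/(2π) = 45.2 kHz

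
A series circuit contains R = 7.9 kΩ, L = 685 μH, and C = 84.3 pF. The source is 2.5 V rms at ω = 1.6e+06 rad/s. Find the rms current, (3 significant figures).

X_L = ωL = 1100 Ω
X_C = 1/(ωC) = 7410 Ω
Net reactance X = X_L − X_C = -6320 Ω
Z = 7900 − j6320 Ω
|Z| = √(7900² + 6320²) = 10100 Ω
I = V/|Z| = 2.5/10100 = 247 μA

247 μA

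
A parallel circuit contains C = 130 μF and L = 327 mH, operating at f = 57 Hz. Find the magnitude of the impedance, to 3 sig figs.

ω = 2πf = 358.1 rad/s
X_L = ωL = 117 Ω
X_C = 1/(ωC) = 21.5 Ω
Parallel: admittances add. Y = 1/(jωL) + jωC
Y = (0 + j0.0380) S
|Y| = 0.0380 S → |Z| = 1/|Y| = 26.3 Ω, ∠Z = −∠Y = -90.0°

26.3 Ω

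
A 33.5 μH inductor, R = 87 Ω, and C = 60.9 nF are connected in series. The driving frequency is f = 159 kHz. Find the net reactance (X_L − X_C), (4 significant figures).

ω = 2πf = 999000 rad/s
X_L = ωL = 33.47 Ω
X_C = 1/(ωC) = 16.44 Ω
X = 33.47 − 16.44 = 17.03 Ω

17.03 Ω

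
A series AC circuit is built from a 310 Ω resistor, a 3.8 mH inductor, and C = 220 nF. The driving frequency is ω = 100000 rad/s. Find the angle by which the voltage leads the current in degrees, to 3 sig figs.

X_L = ωL = 380 Ω
X_C = 1/(ωC) = 45.5 Ω
Net reactance X = X_L − X_C = 335 Ω
Z = 310 + j335 Ω
|Z| = √(310² + 335²) = 456 Ω
∠Z = arctan(335/310) = 47.2°

47.2°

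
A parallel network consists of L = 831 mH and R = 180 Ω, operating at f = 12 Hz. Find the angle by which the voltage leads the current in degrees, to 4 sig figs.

70.81°

ω = 2πf = 75.40 rad/s
X_L = ωL = 62.66 Ω
Parallel: admittances add. Y = 1/R + 1/(jωL)
Y = (0.005556 − j0.01596) S
|Y| = 0.01690 S → |Z| = 1/|Y| = 59.17 Ω, ∠Z = −∠Y = 70.81°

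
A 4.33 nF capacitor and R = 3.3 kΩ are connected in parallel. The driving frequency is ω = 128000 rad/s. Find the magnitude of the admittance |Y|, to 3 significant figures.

632 μS

X_C = 1/(ωC) = 1800 Ω
Parallel: admittances add. Y = 1/R + jωC
Y = (0.000303 + j0.000554) S
|Y| = 0.000632 S → |Z| = 1/|Y| = 1580 Ω, ∠Z = −∠Y = -61.3°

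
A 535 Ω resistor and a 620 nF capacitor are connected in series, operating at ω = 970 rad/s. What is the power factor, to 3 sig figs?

X_C = 1/(ωC) = 1660 Ω
Z = 535 − j1660 Ω
|Z| = √(535² + 1660²) = 1750 Ω
∠Z = arctan(-1660/535) = -72.2°
cos φ = cos(-72.2°) = 0.306

0.306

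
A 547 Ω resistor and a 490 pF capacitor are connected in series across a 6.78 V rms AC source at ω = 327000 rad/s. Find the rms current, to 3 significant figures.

X_C = 1/(ωC) = 6240 Ω
Z = 547 − j6240 Ω
|Z| = √(547² + 6240²) = 6260 Ω
I = V/|Z| = 6.78/6260 = 1.08 mA

1.08 mA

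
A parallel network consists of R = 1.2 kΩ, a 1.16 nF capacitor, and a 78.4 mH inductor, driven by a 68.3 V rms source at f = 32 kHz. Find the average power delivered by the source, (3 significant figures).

ω = 2πf = 201100 rad/s
X_L = ωL = 15800 Ω
X_C = 1/(ωC) = 4290 Ω
Parallel: admittances add. Y = 1/R + 1/(jωL) + jωC
Y = (0.000833 + j0.000170) S
|Y| = 0.000850 S → |Z| = 1/|Y| = 1180 Ω, ∠Z = −∠Y = -11.5°
I = V/|Z| = 58.1 mA
P = VI cos φ = 68.3 × 0.0581 × cos(-11.5°) = 3.89 W

3.89 W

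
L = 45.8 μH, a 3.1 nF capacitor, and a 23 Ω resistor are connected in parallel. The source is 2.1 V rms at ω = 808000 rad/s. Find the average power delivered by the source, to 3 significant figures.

X_L = ωL = 37.0 Ω
X_C = 1/(ωC) = 399 Ω
Parallel: admittances add. Y = 1/R + 1/(jωL) + jωC
Y = (0.0435 − j0.0245) S
|Y| = 0.0499 S → |Z| = 1/|Y| = 20.0 Ω, ∠Z = −∠Y = 29.4°
I = V/|Z| = 105 mA
P = VI cos φ = 2.1 × 0.105 × cos(29.4°) = 192 mW

192 mW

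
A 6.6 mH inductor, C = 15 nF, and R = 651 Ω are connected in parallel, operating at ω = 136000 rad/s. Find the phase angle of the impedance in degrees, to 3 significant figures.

X_L = ωL = 898 Ω
X_C = 1/(ωC) = 490 Ω
Parallel: admittances add. Y = 1/R + 1/(jωL) + jωC
Y = (0.00154 + j0.000926) S
|Y| = 0.00179 S → |Z| = 1/|Y| = 558 Ω, ∠Z = −∠Y = -31.1°

-31.1°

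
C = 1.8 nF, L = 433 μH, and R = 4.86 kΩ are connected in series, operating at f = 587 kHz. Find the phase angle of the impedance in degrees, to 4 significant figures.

16.57°

ω = 2πf = 3.688e+06 rad/s
X_L = ωL = 1597 Ω
X_C = 1/(ωC) = 150.6 Ω
Net reactance X = X_L − X_C = 1446 Ω
Z = 4860 + j1446 Ω
|Z| = √(4860² + 1446²) = 5071 Ω
∠Z = arctan(1446/4860) = 16.57°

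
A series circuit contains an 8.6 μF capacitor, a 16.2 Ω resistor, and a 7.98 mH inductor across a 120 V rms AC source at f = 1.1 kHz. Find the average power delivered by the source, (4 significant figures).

ω = 2πf = 6912 rad/s
X_L = ωL = 55.15 Ω
X_C = 1/(ωC) = 16.82 Ω
Net reactance X = X_L − X_C = 38.33 Ω
Z = 16.20 + j38.33 Ω
|Z| = √(16.20² + 38.33²) = 41.61 Ω
∠Z = arctan(38.33/16.20) = 67.09°
I = V/|Z| = 2.884 A
P = VI cos φ = 120 × 2.884 × cos(67.09°) = 134.7 W

134.7 W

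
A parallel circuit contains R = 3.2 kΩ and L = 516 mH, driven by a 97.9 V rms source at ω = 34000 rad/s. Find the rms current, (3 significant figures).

X_L = ωL = 17500 Ω
Parallel: admittances add. Y = 1/R + 1/(jωL)
Y = (0.000313 − j5.7e-05) S
|Y| = 0.000318 S → |Z| = 1/|Y| = 3150 Ω, ∠Z = −∠Y = 10.3°
I = V/|Z| = 97.9/3150 = 31.1 mA

31.1 mA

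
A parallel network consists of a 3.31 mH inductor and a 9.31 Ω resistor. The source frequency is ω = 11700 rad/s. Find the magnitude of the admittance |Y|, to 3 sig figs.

X_L = ωL = 38.7 Ω
Parallel: admittances add. Y = 1/R + 1/(jωL)
Y = (0.107 − j0.0258) S
|Y| = 0.110 S → |Z| = 1/|Y| = 9.05 Ω, ∠Z = −∠Y = 13.5°

110 mS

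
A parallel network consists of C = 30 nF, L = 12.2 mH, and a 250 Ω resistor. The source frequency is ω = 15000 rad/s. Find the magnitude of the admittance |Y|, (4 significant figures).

X_L = ωL = 183.0 Ω
X_C = 1/(ωC) = 2222 Ω
Parallel: admittances add. Y = 1/R + 1/(jωL) + jωC
Y = (0.004000 − j0.005014) S
|Y| = 0.006414 S → |Z| = 1/|Y| = 155.9 Ω, ∠Z = −∠Y = 51.42°

6.414 mS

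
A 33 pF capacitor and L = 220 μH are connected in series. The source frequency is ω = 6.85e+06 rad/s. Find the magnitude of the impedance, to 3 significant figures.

2920 Ω

X_L = ωL = 1510 Ω
X_C = 1/(ωC) = 4420 Ω
Net reactance X = X_L − X_C = -2920 Ω
Z = − j2920 Ω
|Z| = √(0² + 2920²) = 2920 Ω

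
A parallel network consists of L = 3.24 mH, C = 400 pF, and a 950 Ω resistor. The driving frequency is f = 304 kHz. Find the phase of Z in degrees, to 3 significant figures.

ω = 2πf = 1.91e+06 rad/s
X_L = ωL = 6190 Ω
X_C = 1/(ωC) = 1310 Ω
Parallel: admittances add. Y = 1/R + 1/(jωL) + jωC
Y = (0.00105 + j0.000602) S
|Y| = 0.00121 S → |Z| = 1/|Y| = 825 Ω, ∠Z = −∠Y = -29.8°

-29.8°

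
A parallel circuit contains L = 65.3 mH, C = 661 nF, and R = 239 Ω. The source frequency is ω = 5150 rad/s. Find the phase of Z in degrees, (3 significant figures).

-5.88°

X_L = ωL = 336 Ω
X_C = 1/(ωC) = 294 Ω
Parallel: admittances add. Y = 1/R + 1/(jωL) + jωC
Y = (0.00418 + j0.000431) S
|Y| = 0.00421 S → |Z| = 1/|Y| = 238 Ω, ∠Z = −∠Y = -5.88°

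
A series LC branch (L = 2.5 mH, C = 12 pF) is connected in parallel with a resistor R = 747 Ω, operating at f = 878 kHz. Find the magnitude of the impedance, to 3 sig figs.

649 Ω

ω = 2πf = 5.517e+06 rad/s
X_L = ωL = 13800 Ω
X_C = 1/(ωC) = 15100 Ω
Branch 1: Z₁ = R = 747 Ω
Branch 2 (series LC): Z₂ = j(X_L − X_C) = −j1310 Ω
Parallel: Z = Z₁Z₂/(Z₁+Z₂), |Z| = 649 Ω, ∠Z = -29.6°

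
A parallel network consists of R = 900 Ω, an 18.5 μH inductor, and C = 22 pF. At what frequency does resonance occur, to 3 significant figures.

ω₀ = 1/√(LC) = 1/√(1.85e-05 × 2.2e-11) = 4.957e+07 rad/s
f₀ = ω₀/(2π) = 7.89 MHz

7.89 MHz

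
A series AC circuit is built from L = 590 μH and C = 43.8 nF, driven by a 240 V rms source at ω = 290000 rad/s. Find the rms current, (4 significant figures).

2.598 A

X_L = ωL = 171.1 Ω
X_C = 1/(ωC) = 78.73 Ω
Net reactance X = X_L − X_C = 92.37 Ω
Z = j92.37 Ω
|Z| = √(0² + 92.37²) = 92.37 Ω
I = V/|Z| = 240/92.37 = 2.598 A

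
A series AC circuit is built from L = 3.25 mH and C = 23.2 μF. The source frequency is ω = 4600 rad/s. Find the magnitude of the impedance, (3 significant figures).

X_L = ωL = 14.9 Ω
X_C = 1/(ωC) = 9.37 Ω
Net reactance X = X_L − X_C = 5.58 Ω
Z = j5.58 Ω
|Z| = √(0² + 5.58²) = 5.58 Ω

5.58 Ω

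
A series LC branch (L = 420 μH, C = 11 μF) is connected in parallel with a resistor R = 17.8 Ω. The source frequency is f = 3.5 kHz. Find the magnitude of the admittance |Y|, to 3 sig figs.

204 mS

ω = 2πf = 21990 rad/s
X_L = ωL = 9.24 Ω
X_C = 1/(ωC) = 4.13 Ω
Branch 1: Z₁ = R = 17.8 Ω
Branch 2 (series LC): Z₂ = j(X_L − X_C) = j5.10 Ω
Parallel: Z = Z₁Z₂/(Z₁+Z₂), |Z| = 4.90 Ω, ∠Z = 74.0°
|Y| = 1/|Z| = 204 mS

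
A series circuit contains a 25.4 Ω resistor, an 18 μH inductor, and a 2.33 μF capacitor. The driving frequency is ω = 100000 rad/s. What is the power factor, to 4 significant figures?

0.9952

X_L = ωL = 1.800 Ω
X_C = 1/(ωC) = 4.292 Ω
Net reactance X = X_L − X_C = -2.492 Ω
Z = 25.40 − j2.492 Ω
|Z| = √(25.40² + 2.492²) = 25.52 Ω
∠Z = arctan(-2.492/25.40) = -5.603°
cos φ = cos(-5.603°) = 0.9952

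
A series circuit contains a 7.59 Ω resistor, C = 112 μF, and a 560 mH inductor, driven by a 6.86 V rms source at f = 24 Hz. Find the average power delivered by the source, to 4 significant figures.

514.3 mW

ω = 2πf = 150.8 rad/s
X_L = ωL = 84.45 Ω
X_C = 1/(ωC) = 59.21 Ω
Net reactance X = X_L − X_C = 25.24 Ω
Z = 7.590 + j25.24 Ω
|Z| = √(7.590² + 25.24²) = 26.35 Ω
∠Z = arctan(25.24/7.590) = 73.26°
I = V/|Z| = 260.3 mA
P = VI cos φ = 6.86 × 0.2603 × cos(73.26°) = 514.3 mW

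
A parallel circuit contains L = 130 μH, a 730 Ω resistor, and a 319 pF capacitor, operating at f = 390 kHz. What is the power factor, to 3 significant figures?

ω = 2πf = 2.45e+06 rad/s
X_L = ωL = 319 Ω
X_C = 1/(ωC) = 1280 Ω
Parallel: admittances add. Y = 1/R + 1/(jωL) + jωC
Y = (0.00137 − j0.00236) S
|Y| = 0.00273 S → |Z| = 1/|Y| = 367 Ω, ∠Z = −∠Y = 59.8°
cos φ = cos(59.8°) = 0.502

0.502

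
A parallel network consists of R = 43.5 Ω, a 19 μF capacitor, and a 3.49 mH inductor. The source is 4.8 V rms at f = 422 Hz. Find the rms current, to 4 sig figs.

ω = 2πf = 2652 rad/s
X_L = ωL = 9.254 Ω
X_C = 1/(ωC) = 19.85 Ω
Parallel: admittances add. Y = 1/R + 1/(jωL) + jωC
Y = (0.02299 − j0.05769) S
|Y| = 0.06210 S → |Z| = 1/|Y| = 16.10 Ω, ∠Z = −∠Y = 68.27°
I = V/|Z| = 4.8/16.10 = 298.1 mA

298.1 mA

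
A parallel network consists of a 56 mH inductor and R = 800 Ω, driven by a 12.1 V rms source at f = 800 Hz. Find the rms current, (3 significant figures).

45.6 mA

ω = 2πf = 5027 rad/s
X_L = ωL = 281 Ω
Parallel: admittances add. Y = 1/R + 1/(jωL)
Y = (0.00125 − j0.00355) S
|Y| = 0.00377 S → |Z| = 1/|Y| = 266 Ω, ∠Z = −∠Y = 70.6°
I = V/|Z| = 12.1/266 = 45.6 mA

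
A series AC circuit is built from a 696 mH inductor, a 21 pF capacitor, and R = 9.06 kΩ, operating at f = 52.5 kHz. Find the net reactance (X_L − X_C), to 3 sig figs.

ω = 2πf = 329900 rad/s
X_L = ωL = 230000 Ω
X_C = 1/(ωC) = 144000 Ω
X = 230000 − 144000 = 85200 Ω

85200 Ω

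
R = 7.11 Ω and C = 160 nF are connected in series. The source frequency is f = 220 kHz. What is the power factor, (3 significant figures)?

0.844

ω = 2πf = 1.382e+06 rad/s
X_C = 1/(ωC) = 4.52 Ω
Z = 7.11 − j4.52 Ω
|Z| = √(7.11² + 4.52²) = 8.43 Ω
∠Z = arctan(-4.52/7.11) = -32.5°
cos φ = cos(-32.5°) = 0.844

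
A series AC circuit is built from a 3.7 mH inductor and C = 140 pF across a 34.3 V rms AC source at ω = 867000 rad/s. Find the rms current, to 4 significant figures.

6.818 mA

X_L = ωL = 3208 Ω
X_C = 1/(ωC) = 8239 Ω
Net reactance X = X_L − X_C = -5031 Ω
Z = − j5031 Ω
|Z| = √(0² + 5031²) = 5031 Ω
I = V/|Z| = 34.3/5031 = 6.818 mA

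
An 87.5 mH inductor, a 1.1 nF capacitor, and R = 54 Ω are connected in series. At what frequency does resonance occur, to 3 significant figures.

16.2 kHz

ω₀ = 1/√(LC) = 1/√(0.0875 × 1.1e-09) = 101900 rad/s
f₀ = ω₀/(2π) = 16.2 kHz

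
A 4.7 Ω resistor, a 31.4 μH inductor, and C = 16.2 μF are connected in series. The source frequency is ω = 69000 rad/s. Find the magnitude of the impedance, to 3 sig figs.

4.87 Ω

X_L = ωL = 2.17 Ω
X_C = 1/(ωC) = 0.895 Ω
Net reactance X = X_L − X_C = 1.27 Ω
Z = 4.70 + j1.27 Ω
|Z| = √(4.70² + 1.27²) = 4.87 Ω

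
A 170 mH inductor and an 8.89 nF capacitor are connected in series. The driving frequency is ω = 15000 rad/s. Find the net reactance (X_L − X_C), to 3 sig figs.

-4950 Ω

X_L = ωL = 2550 Ω
X_C = 1/(ωC) = 7500 Ω
X = 2550 − 7500 = -4950 Ω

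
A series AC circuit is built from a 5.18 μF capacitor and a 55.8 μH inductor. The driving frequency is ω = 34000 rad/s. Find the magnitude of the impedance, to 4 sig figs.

X_L = ωL = 1.897 Ω
X_C = 1/(ωC) = 5.678 Ω
Net reactance X = X_L − X_C = -3.781 Ω
Z = − j3.781 Ω
|Z| = √(0² + 3.781²) = 3.781 Ω

3.781 Ω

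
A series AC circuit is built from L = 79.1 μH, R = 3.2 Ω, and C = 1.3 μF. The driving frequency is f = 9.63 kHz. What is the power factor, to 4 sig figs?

ω = 2πf = 60510 rad/s
X_L = ωL = 4.786 Ω
X_C = 1/(ωC) = 12.71 Ω
Net reactance X = X_L − X_C = -7.927 Ω
Z = 3.200 − j7.927 Ω
|Z| = √(3.200² + 7.927²) = 8.548 Ω
∠Z = arctan(-7.927/3.200) = -68.02°
cos φ = cos(-68.02°) = 0.3743

0.3743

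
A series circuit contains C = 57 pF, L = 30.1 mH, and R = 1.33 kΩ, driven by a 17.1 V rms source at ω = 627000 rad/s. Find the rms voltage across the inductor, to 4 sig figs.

35.06 V

X_L = ωL = 18870 Ω
X_C = 1/(ωC) = 27980 Ω
Net reactance X = X_L − X_C = -9108 Ω
Z = 1330 − j9108 Ω
|Z| = √(1330² + 9108²) = 9205 Ω
I = V/|Z| = 1.858 mA
V_L = I·|Z_L| = 0.001858 × 18870 = 35.06 V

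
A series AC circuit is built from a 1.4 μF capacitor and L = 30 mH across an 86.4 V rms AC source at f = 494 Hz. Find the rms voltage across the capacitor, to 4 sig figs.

145.1 V

ω = 2πf = 3104 rad/s
X_L = ωL = 93.12 Ω
X_C = 1/(ωC) = 230.1 Ω
Net reactance X = X_L − X_C = -137.0 Ω
Z = − j137.0 Ω
|Z| = √(0² + 137.0²) = 137.0 Ω
I = V/|Z| = 630.6 mA
V_C = I·|Z_C| = 0.6306 × 230.1 = 145.1 V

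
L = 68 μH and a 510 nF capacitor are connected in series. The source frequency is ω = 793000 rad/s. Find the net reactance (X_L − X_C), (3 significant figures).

X_L = ωL = 53.9 Ω
X_C = 1/(ωC) = 2.47 Ω
X = 53.9 − 2.47 = 51.5 Ω

51.5 Ω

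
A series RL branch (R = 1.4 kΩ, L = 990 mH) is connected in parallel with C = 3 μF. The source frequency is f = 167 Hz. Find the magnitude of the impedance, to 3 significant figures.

352 Ω

ω = 2πf = 1049 rad/s
X_L = ωL = 1040 Ω
X_C = 1/(ωC) = 318 Ω
Branch 1 (R+jX_L): Z₁ = 1400 + j1040 Ω, |Z₁| = 1740 Ω
Branch 2 (−jX_C): Z₂ = −j318 Ω
Parallel: Z = Z₁Z₂/(Z₁+Z₂), |Z| = 352 Ω, ∠Z = -80.7°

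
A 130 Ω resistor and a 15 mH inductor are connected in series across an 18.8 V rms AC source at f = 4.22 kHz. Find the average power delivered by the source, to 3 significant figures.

262 mW

ω = 2πf = 26520 rad/s
X_L = ωL = 398 Ω
Z = 130 + j398 Ω
|Z| = √(130² + 398²) = 418 Ω
∠Z = arctan(398/130) = 71.9°
I = V/|Z| = 44.9 mA
P = VI cos φ = 18.8 × 0.0449 × cos(71.9°) = 262 mW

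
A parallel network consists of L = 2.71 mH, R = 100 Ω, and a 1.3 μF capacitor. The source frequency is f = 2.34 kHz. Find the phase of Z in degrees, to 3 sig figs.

30.9°

ω = 2πf = 14700 rad/s
X_L = ωL = 39.8 Ω
X_C = 1/(ωC) = 52.3 Ω
Parallel: admittances add. Y = 1/R + 1/(jωL) + jωC
Y = (0.0100 − j0.00598) S
|Y| = 0.0117 S → |Z| = 1/|Y| = 85.8 Ω, ∠Z = −∠Y = 30.9°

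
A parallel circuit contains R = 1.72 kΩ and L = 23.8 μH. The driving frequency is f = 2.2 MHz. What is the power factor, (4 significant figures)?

0.1879

ω = 2πf = 1.382e+07 rad/s
X_L = ωL = 329.0 Ω
Parallel: admittances add. Y = 1/R + 1/(jωL)
Y = (0.0005814 − j0.003040) S
|Y| = 0.003095 S → |Z| = 1/|Y| = 323.1 Ω, ∠Z = −∠Y = 79.17°
cos φ = cos(79.17°) = 0.1879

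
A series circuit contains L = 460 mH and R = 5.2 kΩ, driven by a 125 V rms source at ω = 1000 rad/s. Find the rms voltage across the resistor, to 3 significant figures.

X_L = ωL = 460 Ω
Z = 5200 + j460 Ω
|Z| = √(5200² + 460²) = 5220 Ω
I = V/|Z| = 23.9 mA
V_R = I·|Z_R| = 0.0239 × 5200 = 125 V

125 V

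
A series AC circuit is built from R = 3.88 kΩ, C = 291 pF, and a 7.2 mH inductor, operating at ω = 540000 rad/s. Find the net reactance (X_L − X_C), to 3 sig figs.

X_L = ωL = 3890 Ω
X_C = 1/(ωC) = 6360 Ω
X = 3890 − 6360 = -2480 Ω

-2480 Ω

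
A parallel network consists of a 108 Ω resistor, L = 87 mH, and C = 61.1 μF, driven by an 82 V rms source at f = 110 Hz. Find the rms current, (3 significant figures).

2.23 A

ω = 2πf = 691.2 rad/s
X_L = ωL = 60.1 Ω
X_C = 1/(ωC) = 23.7 Ω
Parallel: admittances add. Y = 1/R + 1/(jωL) + jωC
Y = (0.00926 + j0.0256) S
|Y| = 0.0272 S → |Z| = 1/|Y| = 36.7 Ω, ∠Z = −∠Y = -70.1°
I = V/|Z| = 82/36.7 = 2.23 A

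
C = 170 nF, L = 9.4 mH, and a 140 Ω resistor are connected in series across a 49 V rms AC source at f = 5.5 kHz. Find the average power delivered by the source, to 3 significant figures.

ω = 2πf = 34560 rad/s
X_L = ωL = 325 Ω
X_C = 1/(ωC) = 170 Ω
Net reactance X = X_L − X_C = 155 Ω
Z = 140 + j155 Ω
|Z| = √(140² + 155²) = 209 Ω
∠Z = arctan(155/140) = 47.8°
I = V/|Z| = 235 mA
P = VI cos φ = 49 × 0.235 × cos(47.8°) = 7.73 W

7.73 W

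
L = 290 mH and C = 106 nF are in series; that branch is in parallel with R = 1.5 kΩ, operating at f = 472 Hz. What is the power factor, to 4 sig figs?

ω = 2πf = 2966 rad/s
X_L = ωL = 860.0 Ω
X_C = 1/(ωC) = 3181 Ω
Branch 1: Z₁ = R = 1500 Ω
Branch 2 (series LC): Z₂ = j(X_L − X_C) = −j2321 Ω
Parallel: Z = Z₁Z₂/(Z₁+Z₂), |Z| = 1260 Ω, ∠Z = -32.87°
cos φ = cos(-32.87°) = 0.8399

0.8399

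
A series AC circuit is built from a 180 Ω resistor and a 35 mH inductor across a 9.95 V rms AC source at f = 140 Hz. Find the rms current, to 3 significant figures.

ω = 2πf = 879.6 rad/s
X_L = ωL = 30.8 Ω
Z = 180 + j30.8 Ω
|Z| = √(180² + 30.8²) = 183 Ω
I = V/|Z| = 9.95/183 = 54.5 mA

54.5 mA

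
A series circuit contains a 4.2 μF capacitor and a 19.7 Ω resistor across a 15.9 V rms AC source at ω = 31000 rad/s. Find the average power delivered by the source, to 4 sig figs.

11.14 W

X_C = 1/(ωC) = 7.680 Ω
Z = 19.70 − j7.680 Ω
|Z| = √(19.70² + 7.680²) = 21.14 Ω
∠Z = arctan(-7.680/19.70) = -21.30°
I = V/|Z| = 752.0 mA
P = VI cos φ = 15.9 × 0.7520 × cos(-21.30°) = 11.14 W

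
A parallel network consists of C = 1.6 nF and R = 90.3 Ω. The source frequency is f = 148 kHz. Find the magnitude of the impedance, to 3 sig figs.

89.5 Ω

ω = 2πf = 929900 rad/s
X_C = 1/(ωC) = 672 Ω
Parallel: admittances add. Y = 1/R + jωC
Y = (0.0111 + j0.00149) S
|Y| = 0.0112 S → |Z| = 1/|Y| = 89.5 Ω, ∠Z = −∠Y = -7.65°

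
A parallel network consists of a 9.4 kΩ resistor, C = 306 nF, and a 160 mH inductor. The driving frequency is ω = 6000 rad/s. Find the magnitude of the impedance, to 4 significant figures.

X_L = ωL = 960.0 Ω
X_C = 1/(ωC) = 544.7 Ω
Parallel: admittances add. Y = 1/R + 1/(jωL) + jωC
Y = (0.0001064 + j0.0007943) S
|Y| = 0.0008014 S → |Z| = 1/|Y| = 1248 Ω, ∠Z = −∠Y = -82.37°

1248 Ω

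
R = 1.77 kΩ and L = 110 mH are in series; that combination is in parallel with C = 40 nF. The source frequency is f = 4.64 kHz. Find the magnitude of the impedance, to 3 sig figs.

ω = 2πf = 29150 rad/s
X_L = ωL = 3210 Ω
X_C = 1/(ωC) = 858 Ω
Branch 1 (R+jX_L): Z₁ = 1770 + j3210 Ω, |Z₁| = 3660 Ω
Branch 2 (−jX_C): Z₂ = −j858 Ω
Parallel: Z = Z₁Z₂/(Z₁+Z₂), |Z| = 1070 Ω, ∠Z = -81.9°

1070 Ω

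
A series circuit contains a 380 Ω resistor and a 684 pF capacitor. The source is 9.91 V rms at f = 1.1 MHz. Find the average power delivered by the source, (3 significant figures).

197 mW

ω = 2πf = 6.912e+06 rad/s
X_C = 1/(ωC) = 212 Ω
Z = 380 − j212 Ω
|Z| = √(380² + 212²) = 435 Ω
∠Z = arctan(-212/380) = -29.1°
I = V/|Z| = 22.8 mA
P = VI cos φ = 9.91 × 0.0228 × cos(-29.1°) = 197 mW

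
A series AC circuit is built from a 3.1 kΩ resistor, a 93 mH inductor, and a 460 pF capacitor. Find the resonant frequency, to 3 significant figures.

ω₀ = 1/√(LC) = 1/√(0.093 × 4.6e-10) = 152900 rad/s
f₀ = ω₀/(2π) = 24.3 kHz

24.3 kHz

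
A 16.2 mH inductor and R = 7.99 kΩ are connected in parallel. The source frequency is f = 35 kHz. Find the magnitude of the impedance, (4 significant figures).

3254 Ω

ω = 2πf = 219900 rad/s
X_L = ωL = 3563 Ω
Parallel: admittances add. Y = 1/R + 1/(jωL)
Y = (0.0001252 − j0.0002807) S
|Y| = 0.0003073 S → |Z| = 1/|Y| = 3254 Ω, ∠Z = −∠Y = 65.97°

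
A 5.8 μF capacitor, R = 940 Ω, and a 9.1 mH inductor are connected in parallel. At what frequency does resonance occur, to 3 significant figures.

ω₀ = 1/√(LC) = 1/√(0.0091 × 5.8e-06) = 4353 rad/s
f₀ = ω₀/(2π) = 693 Hz

693 Hz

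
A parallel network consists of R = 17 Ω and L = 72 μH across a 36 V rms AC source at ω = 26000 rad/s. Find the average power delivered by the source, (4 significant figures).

76.24 W

X_L = ωL = 1.872 Ω
Parallel: admittances add. Y = 1/R + 1/(jωL)
Y = (0.05882 − j0.5342) S
|Y| = 0.5374 S → |Z| = 1/|Y| = 1.861 Ω, ∠Z = −∠Y = 83.72°
I = V/|Z| = 19.35 A
P = VI cos φ = 36 × 19.35 × cos(83.72°) = 76.24 W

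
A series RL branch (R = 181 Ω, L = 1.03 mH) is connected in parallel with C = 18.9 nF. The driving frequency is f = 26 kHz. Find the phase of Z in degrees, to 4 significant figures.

-6.401°

ω = 2πf = 163400 rad/s
X_L = ωL = 168.3 Ω
X_C = 1/(ωC) = 323.9 Ω
Branch 1 (R+jX_L): Z₁ = 181.0 + j168.3 Ω, |Z₁| = 247.1 Ω
Branch 2 (−jX_C): Z₂ = −j323.9 Ω
Parallel: Z = Z₁Z₂/(Z₁+Z₂), |Z| = 335.3 Ω, ∠Z = -6.401°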